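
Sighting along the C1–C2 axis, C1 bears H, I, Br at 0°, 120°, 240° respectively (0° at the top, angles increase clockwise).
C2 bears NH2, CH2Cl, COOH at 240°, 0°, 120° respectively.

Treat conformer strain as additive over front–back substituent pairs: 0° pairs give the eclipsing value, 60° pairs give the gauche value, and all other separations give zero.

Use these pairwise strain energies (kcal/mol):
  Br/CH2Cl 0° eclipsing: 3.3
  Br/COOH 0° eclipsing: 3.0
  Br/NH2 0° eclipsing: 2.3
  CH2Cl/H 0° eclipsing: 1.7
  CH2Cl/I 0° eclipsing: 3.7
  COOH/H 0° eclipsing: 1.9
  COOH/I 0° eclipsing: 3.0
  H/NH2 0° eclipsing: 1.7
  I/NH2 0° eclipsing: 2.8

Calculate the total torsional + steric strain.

This conformer (eclipsed): H(0°)/CH2Cl(0°) eclipsed 1.7; I(120°)/COOH(120°) eclipsed 3.0; Br(240°)/NH2(240°) eclipsed 2.3 → 7.0 kcal/mol.

7.0 kcal/mol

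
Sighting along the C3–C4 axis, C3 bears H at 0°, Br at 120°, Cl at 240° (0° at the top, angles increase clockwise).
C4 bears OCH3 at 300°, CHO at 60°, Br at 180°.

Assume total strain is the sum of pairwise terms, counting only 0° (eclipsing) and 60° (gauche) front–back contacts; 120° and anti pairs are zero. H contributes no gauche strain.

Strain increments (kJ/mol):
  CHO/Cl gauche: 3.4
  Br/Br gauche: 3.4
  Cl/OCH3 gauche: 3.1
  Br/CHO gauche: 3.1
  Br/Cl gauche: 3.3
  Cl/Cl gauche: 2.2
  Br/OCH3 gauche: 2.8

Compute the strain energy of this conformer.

This conformer is staggered. Br at 120° is gauche with CHO at 60° (3.1); Br at 120° is gauche with Br at 180° (3.4); Cl at 240° is gauche with OCH3 at 300° (3.1); Cl at 240° is gauche with Br at 180° (3.3). Total 12.9 kJ/mol.

12.9 kJ/mol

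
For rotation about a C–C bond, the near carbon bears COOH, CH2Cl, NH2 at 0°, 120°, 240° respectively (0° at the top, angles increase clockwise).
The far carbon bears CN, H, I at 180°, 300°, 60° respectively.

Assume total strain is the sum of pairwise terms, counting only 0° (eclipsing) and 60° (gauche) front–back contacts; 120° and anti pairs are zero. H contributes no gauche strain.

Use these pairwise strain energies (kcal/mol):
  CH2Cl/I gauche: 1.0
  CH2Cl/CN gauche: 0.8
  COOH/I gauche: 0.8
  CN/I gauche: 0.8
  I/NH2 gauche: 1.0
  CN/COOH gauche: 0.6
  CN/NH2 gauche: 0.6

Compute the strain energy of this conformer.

3.2 kcal/mol

This conformer (staggered): COOH(0°)/I(60°) gauche 0.8; CH2Cl(120°)/CN(180°) gauche 0.8; CH2Cl(120°)/I(60°) gauche 1.0; NH2(240°)/CN(180°) gauche 0.6 → 3.2 kcal/mol.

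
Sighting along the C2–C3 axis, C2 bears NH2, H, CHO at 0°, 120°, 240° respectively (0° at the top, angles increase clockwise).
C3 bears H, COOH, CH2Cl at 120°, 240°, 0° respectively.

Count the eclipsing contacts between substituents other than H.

2

Non-H eclipsing pairs: NH2(0°)/CH2Cl(0°); CHO(240°)/COOH(240°) — 2 interactions.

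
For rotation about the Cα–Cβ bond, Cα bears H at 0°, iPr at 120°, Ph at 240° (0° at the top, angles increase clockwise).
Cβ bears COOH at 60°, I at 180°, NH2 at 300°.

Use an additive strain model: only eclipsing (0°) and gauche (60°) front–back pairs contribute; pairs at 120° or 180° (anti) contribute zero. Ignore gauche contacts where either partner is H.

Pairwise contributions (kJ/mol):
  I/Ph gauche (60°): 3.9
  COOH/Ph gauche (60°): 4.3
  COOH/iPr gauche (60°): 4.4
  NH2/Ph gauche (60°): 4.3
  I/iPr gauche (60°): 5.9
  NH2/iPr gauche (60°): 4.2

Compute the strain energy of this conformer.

18.5 kJ/mol

This conformer (staggered): iPr(120°)/COOH(60°) gauche 4.4; iPr(120°)/I(180°) gauche 5.9; Ph(240°)/I(180°) gauche 3.9; Ph(240°)/NH2(300°) gauche 4.3 → 18.5 kJ/mol.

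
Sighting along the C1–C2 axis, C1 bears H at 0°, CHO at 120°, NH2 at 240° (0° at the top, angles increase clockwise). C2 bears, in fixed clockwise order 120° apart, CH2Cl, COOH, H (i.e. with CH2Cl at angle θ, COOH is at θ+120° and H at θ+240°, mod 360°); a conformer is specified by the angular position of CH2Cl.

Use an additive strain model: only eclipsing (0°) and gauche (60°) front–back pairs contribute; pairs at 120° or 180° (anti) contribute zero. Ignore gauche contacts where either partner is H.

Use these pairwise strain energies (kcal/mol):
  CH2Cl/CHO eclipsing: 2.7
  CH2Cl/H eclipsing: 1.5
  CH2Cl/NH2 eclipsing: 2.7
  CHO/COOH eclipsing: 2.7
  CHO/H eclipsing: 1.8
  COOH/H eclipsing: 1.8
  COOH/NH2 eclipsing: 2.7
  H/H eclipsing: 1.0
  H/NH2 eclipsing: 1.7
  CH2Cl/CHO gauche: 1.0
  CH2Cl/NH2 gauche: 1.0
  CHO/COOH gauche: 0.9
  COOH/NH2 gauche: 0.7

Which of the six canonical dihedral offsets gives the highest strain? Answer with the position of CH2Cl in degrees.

CH2Cl at 0° (eclipsed): H(0°)/CH2Cl(0°) eclipsed 1.5; CHO(120°)/COOH(120°) eclipsed 2.7; NH2(240°)/H(240°) eclipsed 1.7 → 5.9 kcal/mol.
CH2Cl at 60° (staggered): CHO(120°)/CH2Cl(60°) gauche 1.0; CHO(120°)/COOH(180°) gauche 0.9; NH2(240°)/COOH(180°) gauche 0.7 → 2.6 kcal/mol.
CH2Cl at 120° (eclipsed): H(0°)/H(0°) eclipsed 1.0; CHO(120°)/CH2Cl(120°) eclipsed 2.7; NH2(240°)/COOH(240°) eclipsed 2.7 → 6.4 kcal/mol.
CH2Cl at 180° (staggered): CHO(120°)/CH2Cl(180°) gauche 1.0; NH2(240°)/CH2Cl(180°) gauche 1.0; NH2(240°)/COOH(300°) gauche 0.7 → 2.7 kcal/mol.
CH2Cl at 240° (eclipsed): H(0°)/COOH(0°) eclipsed 1.8; CHO(120°)/H(120°) eclipsed 1.8; NH2(240°)/CH2Cl(240°) eclipsed 2.7 → 6.3 kcal/mol.
CH2Cl at 300° (staggered): CHO(120°)/COOH(60°) gauche 0.9; NH2(240°)/CH2Cl(300°) gauche 1.0 → 1.9 kcal/mol.
The maximum (6.4 kcal/mol) occurs with CH2Cl at 120°.

120°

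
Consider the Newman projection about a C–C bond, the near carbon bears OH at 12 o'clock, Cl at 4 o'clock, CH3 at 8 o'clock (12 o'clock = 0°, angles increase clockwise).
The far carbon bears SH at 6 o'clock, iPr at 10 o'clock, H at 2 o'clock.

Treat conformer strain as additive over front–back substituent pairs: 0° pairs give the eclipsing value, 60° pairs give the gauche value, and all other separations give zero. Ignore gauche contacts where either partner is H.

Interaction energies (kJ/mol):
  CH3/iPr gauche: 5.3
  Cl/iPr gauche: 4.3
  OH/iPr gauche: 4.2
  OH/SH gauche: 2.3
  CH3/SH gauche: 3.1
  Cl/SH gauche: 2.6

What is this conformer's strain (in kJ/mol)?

15.2 kJ/mol

This conformer (staggered): OH–iPr gauche, Cl–SH gauche, CH3–SH gauche, CH3–iPr gauche; 4.2 + 2.6 + 3.1 + 5.3 = 15.2 kJ/mol.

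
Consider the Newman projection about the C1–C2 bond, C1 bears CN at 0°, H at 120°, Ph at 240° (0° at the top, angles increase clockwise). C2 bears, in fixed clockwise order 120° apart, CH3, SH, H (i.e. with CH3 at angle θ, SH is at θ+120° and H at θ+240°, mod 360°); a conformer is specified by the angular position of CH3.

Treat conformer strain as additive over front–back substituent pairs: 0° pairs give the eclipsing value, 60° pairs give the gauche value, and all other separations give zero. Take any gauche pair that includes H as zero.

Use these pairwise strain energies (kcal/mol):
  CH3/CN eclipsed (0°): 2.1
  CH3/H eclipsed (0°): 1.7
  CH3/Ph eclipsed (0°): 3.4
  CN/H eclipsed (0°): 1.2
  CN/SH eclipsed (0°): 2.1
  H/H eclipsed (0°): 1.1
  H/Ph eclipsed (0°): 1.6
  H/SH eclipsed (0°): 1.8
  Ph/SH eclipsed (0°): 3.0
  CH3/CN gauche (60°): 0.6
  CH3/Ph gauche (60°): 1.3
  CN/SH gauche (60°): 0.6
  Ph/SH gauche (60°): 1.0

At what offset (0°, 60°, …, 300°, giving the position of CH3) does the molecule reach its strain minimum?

60°

CH3 at 0° (eclipsed): CN(0°)/CH3(0°) eclipsed 2.1; H(120°)/SH(120°) eclipsed 1.8; Ph(240°)/H(240°) eclipsed 1.6 → 5.5 kcal/mol.
CH3 at 60° (staggered): CN(0°)/CH3(60°) gauche 0.6; Ph(240°)/SH(180°) gauche 1.0 → 1.6 kcal/mol.
CH3 at 120° (eclipsed): CN(0°)/H(0°) eclipsed 1.2; H(120°)/CH3(120°) eclipsed 1.7; Ph(240°)/SH(240°) eclipsed 3.0 → 5.9 kcal/mol.
CH3 at 180° (staggered): CN(0°)/SH(300°) gauche 0.6; Ph(240°)/CH3(180°) gauche 1.3; Ph(240°)/SH(300°) gauche 1.0 → 2.9 kcal/mol.
CH3 at 240° (eclipsed): CN(0°)/SH(0°) eclipsed 2.1; H(120°)/H(120°) eclipsed 1.1; Ph(240°)/CH3(240°) eclipsed 3.4 → 6.6 kcal/mol.
CH3 at 300° (staggered): CN(0°)/CH3(300°) gauche 0.6; CN(0°)/SH(60°) gauche 0.6; Ph(240°)/CH3(300°) gauche 1.3 → 2.5 kcal/mol.
The minimum (1.6 kcal/mol) occurs with CH3 at 60°.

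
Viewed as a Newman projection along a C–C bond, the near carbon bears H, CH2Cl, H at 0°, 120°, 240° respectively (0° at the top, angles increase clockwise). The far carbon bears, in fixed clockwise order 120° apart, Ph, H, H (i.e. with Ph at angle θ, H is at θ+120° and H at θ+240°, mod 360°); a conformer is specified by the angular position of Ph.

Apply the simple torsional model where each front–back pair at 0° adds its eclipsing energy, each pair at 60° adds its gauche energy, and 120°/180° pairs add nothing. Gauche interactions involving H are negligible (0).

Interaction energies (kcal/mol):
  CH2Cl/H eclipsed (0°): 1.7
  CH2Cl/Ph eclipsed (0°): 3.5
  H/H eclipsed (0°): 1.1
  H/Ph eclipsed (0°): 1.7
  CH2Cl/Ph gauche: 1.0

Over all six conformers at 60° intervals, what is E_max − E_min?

Ph at 0° (eclipsed): H–Ph eclipsed, CH2Cl–H eclipsed, H–H eclipsed; 1.7 + 1.7 + 1.1 = 4.5 kcal/mol.
Ph at 60° (staggered): CH2Cl–Ph gauche; 1.0 = 1.0 kcal/mol.
Ph at 120° (eclipsed): H–H eclipsed, CH2Cl–Ph eclipsed, H–H eclipsed; 1.1 + 3.5 + 1.1 = 5.7 kcal/mol.
Ph at 180° (staggered): CH2Cl–Ph gauche; 1.0 = 1.0 kcal/mol.
Ph at 240° (eclipsed): H–H eclipsed, CH2Cl–H eclipsed, H–Ph eclipsed; 1.1 + 1.7 + 1.7 = 4.5 kcal/mol.
Ph at 300° (staggered): no non-H gauche contacts → 0.0 kcal/mol.
Max at 120° (5.7 kcal/mol), min at 300° (0.0 kcal/mol); barrier = 5.7 kcal/mol.

5.7 kcal/mol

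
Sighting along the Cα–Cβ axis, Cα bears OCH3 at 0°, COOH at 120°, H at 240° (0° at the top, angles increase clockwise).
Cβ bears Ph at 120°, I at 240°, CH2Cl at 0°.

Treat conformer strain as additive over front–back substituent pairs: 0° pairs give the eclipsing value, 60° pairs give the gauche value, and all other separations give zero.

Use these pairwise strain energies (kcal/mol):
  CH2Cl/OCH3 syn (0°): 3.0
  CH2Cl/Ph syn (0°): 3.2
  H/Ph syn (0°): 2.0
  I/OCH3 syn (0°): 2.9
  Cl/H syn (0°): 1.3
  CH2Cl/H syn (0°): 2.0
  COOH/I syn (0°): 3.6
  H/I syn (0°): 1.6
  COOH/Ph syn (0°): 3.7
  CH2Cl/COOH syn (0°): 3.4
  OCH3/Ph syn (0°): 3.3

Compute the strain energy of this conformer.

8.3 kcal/mol

This conformer (eclipsed): OCH3(0°)/CH2Cl(0°) eclipsed 3.0; COOH(120°)/Ph(120°) eclipsed 3.7; H(240°)/I(240°) eclipsed 1.6 → 8.3 kcal/mol.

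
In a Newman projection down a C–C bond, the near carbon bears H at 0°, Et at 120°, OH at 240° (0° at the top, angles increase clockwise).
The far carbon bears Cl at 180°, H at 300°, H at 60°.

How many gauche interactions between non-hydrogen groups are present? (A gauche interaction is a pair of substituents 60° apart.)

Non-H gauche pairs: Et(120°)/Cl(180°); OH(240°)/Cl(180°) — 2 interactions.

2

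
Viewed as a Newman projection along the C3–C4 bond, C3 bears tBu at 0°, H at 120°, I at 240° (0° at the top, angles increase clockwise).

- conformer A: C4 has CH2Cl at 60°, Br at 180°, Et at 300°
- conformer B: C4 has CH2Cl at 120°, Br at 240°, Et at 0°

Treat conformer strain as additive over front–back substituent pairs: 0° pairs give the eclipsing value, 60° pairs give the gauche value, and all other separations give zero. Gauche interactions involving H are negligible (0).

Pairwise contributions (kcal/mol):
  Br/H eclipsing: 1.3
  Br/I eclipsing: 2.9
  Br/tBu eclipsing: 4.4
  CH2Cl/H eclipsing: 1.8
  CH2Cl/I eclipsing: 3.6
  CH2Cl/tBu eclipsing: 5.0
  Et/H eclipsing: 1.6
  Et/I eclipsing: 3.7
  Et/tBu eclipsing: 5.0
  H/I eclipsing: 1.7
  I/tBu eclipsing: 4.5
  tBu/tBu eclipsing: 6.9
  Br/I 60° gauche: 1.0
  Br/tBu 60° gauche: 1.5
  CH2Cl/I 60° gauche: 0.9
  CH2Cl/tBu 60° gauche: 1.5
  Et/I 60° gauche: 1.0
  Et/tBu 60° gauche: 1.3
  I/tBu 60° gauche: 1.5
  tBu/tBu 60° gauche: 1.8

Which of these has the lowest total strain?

A is staggered. tBu at 0° is gauche with CH2Cl at 60° (1.5); tBu at 0° is gauche with Et at 300° (1.3); I at 240° is gauche with Br at 180° (1.0); I at 240° is gauche with Et at 300° (1.0). Total 4.8 kcal/mol.
B is eclipsed. tBu at 0° is eclipsed with Et at 0° (5.0); H at 120° is eclipsed with CH2Cl at 120° (1.8); I at 240° is eclipsed with Br at 240° (2.9). Total 9.7 kcal/mol.
A has the lowest total (4.8 kcal/mol).

A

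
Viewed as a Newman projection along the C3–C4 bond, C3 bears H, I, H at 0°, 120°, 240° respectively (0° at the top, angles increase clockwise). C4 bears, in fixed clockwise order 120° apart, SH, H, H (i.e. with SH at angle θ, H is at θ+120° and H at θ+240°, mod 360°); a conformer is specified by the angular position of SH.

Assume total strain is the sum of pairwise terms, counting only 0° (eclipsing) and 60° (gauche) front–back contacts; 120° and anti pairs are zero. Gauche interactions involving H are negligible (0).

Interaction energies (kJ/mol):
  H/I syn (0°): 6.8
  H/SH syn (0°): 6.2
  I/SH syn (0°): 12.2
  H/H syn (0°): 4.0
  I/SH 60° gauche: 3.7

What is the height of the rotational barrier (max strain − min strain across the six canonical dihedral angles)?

20.2 kJ/mol

SH at 0° is eclipsed. H at 0° is eclipsed with SH at 0° (6.2); I at 120° is eclipsed with H at 120° (6.8); H at 240° is eclipsed with H at 240° (4.0). Total 17.0 kJ/mol.
SH at 60° is staggered. I at 120° is gauche with SH at 60° (3.7). Total 3.7 kJ/mol.
SH at 120° is eclipsed. H at 0° is eclipsed with H at 0° (4.0); I at 120° is eclipsed with SH at 120° (12.2); H at 240° is eclipsed with H at 240° (4.0). Total 20.2 kJ/mol.
SH at 180° is staggered. I at 120° is gauche with SH at 180° (3.7). Total 3.7 kJ/mol.
SH at 240° is eclipsed. H at 0° is eclipsed with H at 0° (4.0); I at 120° is eclipsed with H at 120° (6.8); H at 240° is eclipsed with SH at 240° (6.2). Total 17.0 kJ/mol.
SH at 300° (staggered): no non-H gauche contacts → 0.0 kJ/mol.
Max at 120° (20.2 kJ/mol), min at 300° (0.0 kJ/mol); barrier = 20.2 kJ/mol.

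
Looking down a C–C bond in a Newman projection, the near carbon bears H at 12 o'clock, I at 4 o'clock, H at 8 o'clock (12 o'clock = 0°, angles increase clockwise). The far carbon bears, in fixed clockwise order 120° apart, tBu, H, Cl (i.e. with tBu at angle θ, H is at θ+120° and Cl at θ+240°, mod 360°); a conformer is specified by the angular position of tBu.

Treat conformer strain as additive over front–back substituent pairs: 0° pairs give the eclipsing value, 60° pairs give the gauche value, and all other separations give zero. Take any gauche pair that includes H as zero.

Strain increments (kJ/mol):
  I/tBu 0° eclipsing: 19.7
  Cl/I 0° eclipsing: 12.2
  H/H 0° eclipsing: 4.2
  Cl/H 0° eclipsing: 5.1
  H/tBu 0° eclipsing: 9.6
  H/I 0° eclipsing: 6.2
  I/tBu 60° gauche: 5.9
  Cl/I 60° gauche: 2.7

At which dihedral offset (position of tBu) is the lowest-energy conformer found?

300°

tBu at 0° is eclipsed. H at 0° is eclipsed with tBu at 0° (9.6); I at 120° is eclipsed with H at 120° (6.2); H at 240° is eclipsed with Cl at 240° (5.1). Total 20.9 kJ/mol.
tBu at 60° is staggered. I at 120° is gauche with tBu at 60° (5.9). Total 5.9 kJ/mol.
tBu at 120° is eclipsed. H at 0° is eclipsed with Cl at 0° (5.1); I at 120° is eclipsed with tBu at 120° (19.7); H at 240° is eclipsed with H at 240° (4.2). Total 29.0 kJ/mol.
tBu at 180° is staggered. I at 120° is gauche with tBu at 180° (5.9); I at 120° is gauche with Cl at 60° (2.7). Total 8.6 kJ/mol.
tBu at 240° is eclipsed. H at 0° is eclipsed with H at 0° (4.2); I at 120° is eclipsed with Cl at 120° (12.2); H at 240° is eclipsed with tBu at 240° (9.6). Total 26.0 kJ/mol.
tBu at 300° is staggered. I at 120° is gauche with Cl at 180° (2.7). Total 2.7 kJ/mol.
The minimum (2.7 kJ/mol) occurs with tBu at 300°.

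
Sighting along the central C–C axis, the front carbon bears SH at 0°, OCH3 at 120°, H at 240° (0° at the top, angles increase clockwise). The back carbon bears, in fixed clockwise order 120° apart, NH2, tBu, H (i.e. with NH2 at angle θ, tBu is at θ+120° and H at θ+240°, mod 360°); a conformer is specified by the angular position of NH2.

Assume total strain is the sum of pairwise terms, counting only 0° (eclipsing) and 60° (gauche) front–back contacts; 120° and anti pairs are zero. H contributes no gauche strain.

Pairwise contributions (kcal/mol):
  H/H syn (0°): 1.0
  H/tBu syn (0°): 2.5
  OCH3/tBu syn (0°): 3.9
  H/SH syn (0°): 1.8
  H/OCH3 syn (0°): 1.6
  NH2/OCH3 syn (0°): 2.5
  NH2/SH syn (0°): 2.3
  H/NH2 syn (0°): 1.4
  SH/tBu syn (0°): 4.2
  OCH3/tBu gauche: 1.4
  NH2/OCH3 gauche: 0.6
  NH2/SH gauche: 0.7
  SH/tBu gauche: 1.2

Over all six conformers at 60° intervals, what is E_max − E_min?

5.4 kcal/mol

NH2 at 0° (eclipsed): SH–NH2 eclipsed, OCH3–tBu eclipsed, H–H eclipsed; 2.3 + 3.9 + 1.0 = 7.2 kcal/mol.
NH2 at 60° (staggered): SH–NH2 gauche, OCH3–NH2 gauche, OCH3–tBu gauche; 0.7 + 0.6 + 1.4 = 2.7 kcal/mol.
NH2 at 120° (eclipsed): SH–H eclipsed, OCH3–NH2 eclipsed, H–tBu eclipsed; 1.8 + 2.5 + 2.5 = 6.8 kcal/mol.
NH2 at 180° (staggered): SH–tBu gauche, OCH3–NH2 gauche; 1.2 + 0.6 = 1.8 kcal/mol.
NH2 at 240° (eclipsed): SH–tBu eclipsed, OCH3–H eclipsed, H–NH2 eclipsed; 4.2 + 1.6 + 1.4 = 7.2 kcal/mol.
NH2 at 300° (staggered): SH–NH2 gauche, SH–tBu gauche, OCH3–tBu gauche; 0.7 + 1.2 + 1.4 = 3.3 kcal/mol.
Max at 0° (7.2 kcal/mol), min at 180° (1.8 kcal/mol); barrier = 5.4 kcal/mol.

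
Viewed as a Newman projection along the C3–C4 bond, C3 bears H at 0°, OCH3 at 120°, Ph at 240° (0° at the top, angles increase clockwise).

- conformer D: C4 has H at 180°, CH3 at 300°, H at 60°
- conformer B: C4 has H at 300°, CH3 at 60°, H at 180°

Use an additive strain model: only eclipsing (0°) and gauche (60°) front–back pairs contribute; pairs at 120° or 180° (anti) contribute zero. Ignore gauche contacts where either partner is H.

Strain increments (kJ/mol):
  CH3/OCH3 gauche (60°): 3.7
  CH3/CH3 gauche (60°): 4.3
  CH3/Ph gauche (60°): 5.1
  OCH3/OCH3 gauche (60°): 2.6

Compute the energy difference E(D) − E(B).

+1.4 kJ/mol

D (staggered): Ph–CH3 gauche; 5.1 = 5.1 kJ/mol.
B (staggered): OCH3–CH3 gauche; 3.7 = 3.7 kJ/mol.
E(D) − E(B) = 5.1 − 3.7 = +1.4 kJ/mol.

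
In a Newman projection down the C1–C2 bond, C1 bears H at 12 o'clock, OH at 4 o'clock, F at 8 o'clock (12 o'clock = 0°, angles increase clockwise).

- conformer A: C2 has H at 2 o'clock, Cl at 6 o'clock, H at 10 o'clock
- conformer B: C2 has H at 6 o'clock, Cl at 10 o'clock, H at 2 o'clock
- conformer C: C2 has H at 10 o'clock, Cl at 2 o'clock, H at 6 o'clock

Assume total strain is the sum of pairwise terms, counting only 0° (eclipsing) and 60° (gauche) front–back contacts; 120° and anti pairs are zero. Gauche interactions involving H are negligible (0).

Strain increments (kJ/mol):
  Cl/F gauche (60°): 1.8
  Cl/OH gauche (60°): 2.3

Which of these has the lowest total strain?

A is staggered. OH at 120° is gauche with Cl at 180° (2.3); F at 240° is gauche with Cl at 180° (1.8). Total 4.1 kJ/mol.
B is staggered. F at 240° is gauche with Cl at 300° (1.8). Total 1.8 kJ/mol.
C is staggered. OH at 120° is gauche with Cl at 60° (2.3). Total 2.3 kJ/mol.
B has the lowest total (1.8 kJ/mol).

B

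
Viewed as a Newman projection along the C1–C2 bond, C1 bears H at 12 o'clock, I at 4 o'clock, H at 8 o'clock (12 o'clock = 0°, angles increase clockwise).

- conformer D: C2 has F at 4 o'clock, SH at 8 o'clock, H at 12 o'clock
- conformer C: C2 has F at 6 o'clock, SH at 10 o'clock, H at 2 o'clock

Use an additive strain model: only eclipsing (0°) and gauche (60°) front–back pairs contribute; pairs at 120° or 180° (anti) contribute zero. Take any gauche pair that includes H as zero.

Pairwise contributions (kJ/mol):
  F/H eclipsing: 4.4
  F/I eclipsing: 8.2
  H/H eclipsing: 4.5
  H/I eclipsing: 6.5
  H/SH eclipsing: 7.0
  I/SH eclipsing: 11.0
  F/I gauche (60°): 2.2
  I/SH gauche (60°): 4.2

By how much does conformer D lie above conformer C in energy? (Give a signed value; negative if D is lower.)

+17.5 kJ/mol

D (eclipsed): H(0°)/H(0°) eclipsed 4.5; I(120°)/F(120°) eclipsed 8.2; H(240°)/SH(240°) eclipsed 7.0 → 19.7 kJ/mol.
C (staggered): I(120°)/F(180°) gauche 2.2 → 2.2 kJ/mol.
E(D) − E(C) = 19.7 − 2.2 = +17.5 kJ/mol.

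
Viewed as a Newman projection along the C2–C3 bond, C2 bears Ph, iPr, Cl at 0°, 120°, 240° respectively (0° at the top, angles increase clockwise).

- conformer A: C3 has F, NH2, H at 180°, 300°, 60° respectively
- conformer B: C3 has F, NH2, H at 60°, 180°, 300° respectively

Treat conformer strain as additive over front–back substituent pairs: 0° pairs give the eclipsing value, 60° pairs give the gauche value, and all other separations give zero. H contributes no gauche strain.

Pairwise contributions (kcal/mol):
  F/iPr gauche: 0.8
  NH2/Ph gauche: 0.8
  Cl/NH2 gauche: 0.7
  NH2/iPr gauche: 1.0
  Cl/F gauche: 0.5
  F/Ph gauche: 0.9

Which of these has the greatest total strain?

B

A (staggered): Ph–NH2 gauche, iPr–F gauche, Cl–F gauche, Cl–NH2 gauche; 0.8 + 0.8 + 0.5 + 0.7 = 2.8 kcal/mol.
B (staggered): Ph–F gauche, iPr–F gauche, iPr–NH2 gauche, Cl–NH2 gauche; 0.9 + 0.8 + 1.0 + 0.7 = 3.4 kcal/mol.
B has the highest total (3.4 kcal/mol).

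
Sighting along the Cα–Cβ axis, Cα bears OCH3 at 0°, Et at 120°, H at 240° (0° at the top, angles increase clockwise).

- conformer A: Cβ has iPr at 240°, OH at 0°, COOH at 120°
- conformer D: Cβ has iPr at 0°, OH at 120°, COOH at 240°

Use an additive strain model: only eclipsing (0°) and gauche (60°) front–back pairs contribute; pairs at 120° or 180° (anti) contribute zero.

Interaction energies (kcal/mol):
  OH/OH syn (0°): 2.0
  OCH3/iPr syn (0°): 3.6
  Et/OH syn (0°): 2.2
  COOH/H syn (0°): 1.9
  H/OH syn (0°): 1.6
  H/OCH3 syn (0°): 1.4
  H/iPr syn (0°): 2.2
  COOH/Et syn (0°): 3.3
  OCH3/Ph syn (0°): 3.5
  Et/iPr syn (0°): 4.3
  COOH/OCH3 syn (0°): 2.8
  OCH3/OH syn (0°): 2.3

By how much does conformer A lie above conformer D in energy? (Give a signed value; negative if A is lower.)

+0.1 kcal/mol

A (eclipsed): OCH3–OH eclipsed, Et–COOH eclipsed, H–iPr eclipsed; 2.3 + 3.3 + 2.2 = 7.8 kcal/mol.
D (eclipsed): OCH3–iPr eclipsed, Et–OH eclipsed, H–COOH eclipsed; 3.6 + 2.2 + 1.9 = 7.7 kcal/mol.
E(A) − E(D) = 7.8 − 7.7 = +0.1 kcal/mol.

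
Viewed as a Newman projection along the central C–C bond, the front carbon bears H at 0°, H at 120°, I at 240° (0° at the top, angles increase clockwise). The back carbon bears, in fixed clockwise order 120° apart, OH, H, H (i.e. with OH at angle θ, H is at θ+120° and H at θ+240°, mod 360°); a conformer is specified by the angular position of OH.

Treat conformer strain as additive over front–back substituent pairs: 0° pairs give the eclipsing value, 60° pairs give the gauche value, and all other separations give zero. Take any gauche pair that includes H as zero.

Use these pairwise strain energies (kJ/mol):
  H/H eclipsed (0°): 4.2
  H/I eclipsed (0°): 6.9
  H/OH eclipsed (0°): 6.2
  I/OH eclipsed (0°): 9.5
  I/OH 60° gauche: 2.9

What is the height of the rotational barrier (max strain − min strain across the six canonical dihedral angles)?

17.9 kJ/mol

OH at 0° (eclipsed): H(0°)/OH(0°) eclipsed 6.2; H(120°)/H(120°) eclipsed 4.2; I(240°)/H(240°) eclipsed 6.9 → 17.3 kJ/mol.
OH at 60° (staggered): no non-H gauche contacts → 0.0 kJ/mol.
OH at 120° (eclipsed): H(0°)/H(0°) eclipsed 4.2; H(120°)/OH(120°) eclipsed 6.2; I(240°)/H(240°) eclipsed 6.9 → 17.3 kJ/mol.
OH at 180° (staggered): I(240°)/OH(180°) gauche 2.9 → 2.9 kJ/mol.
OH at 240° (eclipsed): H(0°)/H(0°) eclipsed 4.2; H(120°)/H(120°) eclipsed 4.2; I(240°)/OH(240°) eclipsed 9.5 → 17.9 kJ/mol.
OH at 300° (staggered): I(240°)/OH(300°) gauche 2.9 → 2.9 kJ/mol.
Max at 240° (17.9 kJ/mol), min at 60° (0.0 kJ/mol); barrier = 17.9 kJ/mol.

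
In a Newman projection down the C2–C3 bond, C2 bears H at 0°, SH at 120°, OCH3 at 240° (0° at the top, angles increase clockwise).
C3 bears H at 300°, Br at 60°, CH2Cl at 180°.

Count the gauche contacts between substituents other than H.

Non-H gauche pairs: SH(120°)/Br(60°); SH(120°)/CH2Cl(180°); OCH3(240°)/CH2Cl(180°) — 3 interactions.

3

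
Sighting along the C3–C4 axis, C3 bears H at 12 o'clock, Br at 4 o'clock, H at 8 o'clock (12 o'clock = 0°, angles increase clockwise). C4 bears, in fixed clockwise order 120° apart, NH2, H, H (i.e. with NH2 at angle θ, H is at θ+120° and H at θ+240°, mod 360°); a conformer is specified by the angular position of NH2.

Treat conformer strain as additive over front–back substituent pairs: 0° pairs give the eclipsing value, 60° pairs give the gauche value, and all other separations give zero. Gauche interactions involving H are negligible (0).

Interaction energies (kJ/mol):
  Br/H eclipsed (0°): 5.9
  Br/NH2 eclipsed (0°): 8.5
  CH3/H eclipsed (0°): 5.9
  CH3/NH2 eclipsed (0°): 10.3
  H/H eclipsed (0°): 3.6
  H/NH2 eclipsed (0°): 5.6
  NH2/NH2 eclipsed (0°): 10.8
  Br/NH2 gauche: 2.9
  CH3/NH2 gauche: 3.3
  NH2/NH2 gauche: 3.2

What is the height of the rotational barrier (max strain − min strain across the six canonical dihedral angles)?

NH2 at 0° (eclipsed): H–NH2 eclipsed, Br–H eclipsed, H–H eclipsed; 5.6 + 5.9 + 3.6 = 15.1 kJ/mol.
NH2 at 60° (staggered): Br–NH2 gauche; 2.9 = 2.9 kJ/mol.
NH2 at 120° (eclipsed): H–H eclipsed, Br–NH2 eclipsed, H–H eclipsed; 3.6 + 8.5 + 3.6 = 15.7 kJ/mol.
NH2 at 180° (staggered): Br–NH2 gauche; 2.9 = 2.9 kJ/mol.
NH2 at 240° (eclipsed): H–H eclipsed, Br–H eclipsed, H–NH2 eclipsed; 3.6 + 5.9 + 5.6 = 15.1 kJ/mol.
NH2 at 300° (staggered): no non-H gauche contacts → 0.0 kJ/mol.
Max at 120° (15.7 kJ/mol), min at 300° (0.0 kJ/mol); barrier = 15.7 kJ/mol.

15.7 kJ/mol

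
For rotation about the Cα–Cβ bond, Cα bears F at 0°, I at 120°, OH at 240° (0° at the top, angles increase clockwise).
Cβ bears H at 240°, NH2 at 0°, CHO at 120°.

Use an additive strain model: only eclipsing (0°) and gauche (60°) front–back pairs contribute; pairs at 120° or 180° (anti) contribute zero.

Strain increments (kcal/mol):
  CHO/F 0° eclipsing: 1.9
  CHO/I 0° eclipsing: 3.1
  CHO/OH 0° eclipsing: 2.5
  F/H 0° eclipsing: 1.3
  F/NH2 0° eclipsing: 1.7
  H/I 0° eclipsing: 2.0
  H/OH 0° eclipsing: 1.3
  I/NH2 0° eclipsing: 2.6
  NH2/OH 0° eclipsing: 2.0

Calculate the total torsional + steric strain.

6.1 kcal/mol

This conformer (eclipsed): F(0°)/NH2(0°) eclipsed 1.7; I(120°)/CHO(120°) eclipsed 3.1; OH(240°)/H(240°) eclipsed 1.3 → 6.1 kcal/mol.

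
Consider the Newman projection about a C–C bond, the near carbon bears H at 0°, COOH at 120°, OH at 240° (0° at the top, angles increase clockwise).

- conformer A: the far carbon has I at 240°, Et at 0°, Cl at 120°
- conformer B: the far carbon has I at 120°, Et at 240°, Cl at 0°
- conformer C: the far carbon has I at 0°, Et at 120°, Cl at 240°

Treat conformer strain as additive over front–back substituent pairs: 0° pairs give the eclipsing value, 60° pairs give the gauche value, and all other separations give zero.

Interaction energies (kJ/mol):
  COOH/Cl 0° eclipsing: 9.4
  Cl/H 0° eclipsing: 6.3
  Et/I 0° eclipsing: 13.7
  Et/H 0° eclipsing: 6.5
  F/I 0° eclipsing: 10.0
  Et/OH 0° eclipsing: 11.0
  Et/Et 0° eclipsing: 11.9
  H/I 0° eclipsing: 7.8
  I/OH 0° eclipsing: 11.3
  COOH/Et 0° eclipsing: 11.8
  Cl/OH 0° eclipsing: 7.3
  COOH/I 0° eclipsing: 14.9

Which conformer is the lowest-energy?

C

A (eclipsed): H(0°)/Et(0°) eclipsed 6.5; COOH(120°)/Cl(120°) eclipsed 9.4; OH(240°)/I(240°) eclipsed 11.3 → 27.2 kJ/mol.
B (eclipsed): H(0°)/Cl(0°) eclipsed 6.3; COOH(120°)/I(120°) eclipsed 14.9; OH(240°)/Et(240°) eclipsed 11.0 → 32.2 kJ/mol.
C (eclipsed): H(0°)/I(0°) eclipsed 7.8; COOH(120°)/Et(120°) eclipsed 11.8; OH(240°)/Cl(240°) eclipsed 7.3 → 26.9 kJ/mol.
C has the lowest total (26.9 kJ/mol).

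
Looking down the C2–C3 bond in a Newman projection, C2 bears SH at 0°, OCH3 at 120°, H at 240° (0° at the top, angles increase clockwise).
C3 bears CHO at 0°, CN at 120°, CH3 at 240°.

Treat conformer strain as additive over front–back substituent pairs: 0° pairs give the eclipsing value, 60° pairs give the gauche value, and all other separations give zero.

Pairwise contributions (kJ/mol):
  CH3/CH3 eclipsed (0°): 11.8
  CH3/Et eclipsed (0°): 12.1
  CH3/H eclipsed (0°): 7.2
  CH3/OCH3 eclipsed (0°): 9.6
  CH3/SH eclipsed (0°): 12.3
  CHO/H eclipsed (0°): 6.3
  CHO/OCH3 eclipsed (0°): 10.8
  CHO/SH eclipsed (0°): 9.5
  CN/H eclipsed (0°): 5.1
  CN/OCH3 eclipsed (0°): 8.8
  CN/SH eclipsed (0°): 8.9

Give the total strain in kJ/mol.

25.5 kJ/mol

This conformer (eclipsed): SH–CHO eclipsed, OCH3–CN eclipsed, H–CH3 eclipsed; 9.5 + 8.8 + 7.2 = 25.5 kJ/mol.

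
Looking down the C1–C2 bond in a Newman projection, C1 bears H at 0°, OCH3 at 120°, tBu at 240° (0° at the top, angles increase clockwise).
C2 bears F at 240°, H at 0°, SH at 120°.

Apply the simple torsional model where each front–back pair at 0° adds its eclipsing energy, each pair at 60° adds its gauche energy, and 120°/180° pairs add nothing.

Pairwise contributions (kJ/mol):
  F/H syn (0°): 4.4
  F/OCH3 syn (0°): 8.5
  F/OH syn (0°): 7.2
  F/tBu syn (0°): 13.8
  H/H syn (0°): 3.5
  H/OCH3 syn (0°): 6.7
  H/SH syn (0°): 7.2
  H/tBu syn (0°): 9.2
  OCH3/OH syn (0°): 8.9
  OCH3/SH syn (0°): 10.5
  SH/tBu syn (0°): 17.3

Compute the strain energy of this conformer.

This conformer is eclipsed. H at 0° is eclipsed with H at 0° (3.5); OCH3 at 120° is eclipsed with SH at 120° (10.5); tBu at 240° is eclipsed with F at 240° (13.8). Total 27.8 kJ/mol.

27.8 kJ/mol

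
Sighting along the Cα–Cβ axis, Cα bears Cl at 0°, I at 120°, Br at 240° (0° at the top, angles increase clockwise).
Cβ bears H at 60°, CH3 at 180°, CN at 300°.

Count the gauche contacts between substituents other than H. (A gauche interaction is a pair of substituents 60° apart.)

4

Non-H gauche pairs: Cl(0°)/CN(300°); I(120°)/CH3(180°); Br(240°)/CH3(180°); Br(240°)/CN(300°) — 4 interactions.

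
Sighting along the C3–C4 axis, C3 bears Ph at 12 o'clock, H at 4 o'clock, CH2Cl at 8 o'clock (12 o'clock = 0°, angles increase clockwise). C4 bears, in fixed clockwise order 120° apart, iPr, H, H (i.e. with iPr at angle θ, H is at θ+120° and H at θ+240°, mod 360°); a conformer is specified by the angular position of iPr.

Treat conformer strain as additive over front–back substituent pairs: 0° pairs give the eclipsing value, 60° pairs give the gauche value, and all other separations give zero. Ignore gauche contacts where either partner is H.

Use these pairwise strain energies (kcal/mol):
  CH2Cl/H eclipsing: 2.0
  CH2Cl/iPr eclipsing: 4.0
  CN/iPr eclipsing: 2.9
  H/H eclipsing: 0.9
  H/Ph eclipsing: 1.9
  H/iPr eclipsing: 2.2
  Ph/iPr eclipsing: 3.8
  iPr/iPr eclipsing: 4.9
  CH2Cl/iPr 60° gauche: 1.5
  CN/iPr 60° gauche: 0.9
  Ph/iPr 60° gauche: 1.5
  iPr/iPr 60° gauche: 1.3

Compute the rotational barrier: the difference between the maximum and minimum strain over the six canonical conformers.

5.3 kcal/mol

iPr at 0° is eclipsed. Ph at 0° is eclipsed with iPr at 0° (3.8); H at 120° is eclipsed with H at 120° (0.9); CH2Cl at 240° is eclipsed with H at 240° (2.0). Total 6.7 kcal/mol.
iPr at 60° is staggered. Ph at 0° is gauche with iPr at 60° (1.5). Total 1.5 kcal/mol.
iPr at 120° is eclipsed. Ph at 0° is eclipsed with H at 0° (1.9); H at 120° is eclipsed with iPr at 120° (2.2); CH2Cl at 240° is eclipsed with H at 240° (2.0). Total 6.1 kcal/mol.
iPr at 180° is staggered. CH2Cl at 240° is gauche with iPr at 180° (1.5). Total 1.5 kcal/mol.
iPr at 240° is eclipsed. Ph at 0° is eclipsed with H at 0° (1.9); H at 120° is eclipsed with H at 120° (0.9); CH2Cl at 240° is eclipsed with iPr at 240° (4.0). Total 6.8 kcal/mol.
iPr at 300° is staggered. Ph at 0° is gauche with iPr at 300° (1.5); CH2Cl at 240° is gauche with iPr at 300° (1.5). Total 3.0 kcal/mol.
Max at 240° (6.8 kcal/mol), min at 60° (1.5 kcal/mol); barrier = 5.3 kcal/mol.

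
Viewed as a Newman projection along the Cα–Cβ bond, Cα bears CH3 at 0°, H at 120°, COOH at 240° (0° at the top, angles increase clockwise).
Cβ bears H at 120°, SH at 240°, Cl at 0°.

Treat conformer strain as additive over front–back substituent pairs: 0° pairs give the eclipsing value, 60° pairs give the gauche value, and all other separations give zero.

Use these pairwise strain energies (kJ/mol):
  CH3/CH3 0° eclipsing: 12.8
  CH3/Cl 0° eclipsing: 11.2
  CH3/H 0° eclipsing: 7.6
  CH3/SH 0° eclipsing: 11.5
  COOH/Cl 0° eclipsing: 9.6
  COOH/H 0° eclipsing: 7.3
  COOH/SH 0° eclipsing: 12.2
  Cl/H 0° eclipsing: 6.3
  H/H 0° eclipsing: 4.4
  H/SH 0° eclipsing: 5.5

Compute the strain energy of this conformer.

This conformer (eclipsed): CH3(0°)/Cl(0°) eclipsed 11.2; H(120°)/H(120°) eclipsed 4.4; COOH(240°)/SH(240°) eclipsed 12.2 → 27.8 kJ/mol.

27.8 kJ/mol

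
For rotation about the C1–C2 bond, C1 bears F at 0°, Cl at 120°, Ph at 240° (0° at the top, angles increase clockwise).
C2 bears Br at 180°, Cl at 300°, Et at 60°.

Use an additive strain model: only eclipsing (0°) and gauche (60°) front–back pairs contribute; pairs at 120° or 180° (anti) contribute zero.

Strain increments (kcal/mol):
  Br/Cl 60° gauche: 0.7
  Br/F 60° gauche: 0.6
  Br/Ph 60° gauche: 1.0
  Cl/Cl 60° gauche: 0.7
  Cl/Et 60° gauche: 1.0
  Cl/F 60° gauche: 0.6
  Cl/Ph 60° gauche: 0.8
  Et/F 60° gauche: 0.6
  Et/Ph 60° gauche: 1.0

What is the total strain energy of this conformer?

4.7 kcal/mol

This conformer is staggered. F at 0° is gauche with Cl at 300° (0.6); F at 0° is gauche with Et at 60° (0.6); Cl at 120° is gauche with Br at 180° (0.7); Cl at 120° is gauche with Et at 60° (1.0); Ph at 240° is gauche with Br at 180° (1.0); Ph at 240° is gauche with Cl at 300° (0.8). Total 4.7 kcal/mol.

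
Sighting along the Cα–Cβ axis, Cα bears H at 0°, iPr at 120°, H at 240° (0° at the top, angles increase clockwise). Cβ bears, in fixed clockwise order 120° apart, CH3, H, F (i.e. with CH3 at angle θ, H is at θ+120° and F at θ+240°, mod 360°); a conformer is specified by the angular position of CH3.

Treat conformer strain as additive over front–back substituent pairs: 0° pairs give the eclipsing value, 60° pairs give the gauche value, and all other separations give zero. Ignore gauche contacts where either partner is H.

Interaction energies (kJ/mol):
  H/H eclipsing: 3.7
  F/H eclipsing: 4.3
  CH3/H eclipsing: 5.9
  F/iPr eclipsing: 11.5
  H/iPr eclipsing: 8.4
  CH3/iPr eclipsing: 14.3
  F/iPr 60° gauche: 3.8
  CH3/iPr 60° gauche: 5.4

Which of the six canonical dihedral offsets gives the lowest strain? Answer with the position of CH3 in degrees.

300°

CH3 at 0° (eclipsed): H–CH3 eclipsed, iPr–H eclipsed, H–F eclipsed; 5.9 + 8.4 + 4.3 = 18.6 kJ/mol.
CH3 at 60° (staggered): iPr–CH3 gauche; 5.4 = 5.4 kJ/mol.
CH3 at 120° (eclipsed): H–F eclipsed, iPr–CH3 eclipsed, H–H eclipsed; 4.3 + 14.3 + 3.7 = 22.3 kJ/mol.
CH3 at 180° (staggered): iPr–CH3 gauche, iPr–F gauche; 5.4 + 3.8 = 9.2 kJ/mol.
CH3 at 240° (eclipsed): H–H eclipsed, iPr–F eclipsed, H–CH3 eclipsed; 3.7 + 11.5 + 5.9 = 21.1 kJ/mol.
CH3 at 300° (staggered): iPr–F gauche; 3.8 = 3.8 kJ/mol.
The minimum (3.8 kJ/mol) occurs with CH3 at 300°.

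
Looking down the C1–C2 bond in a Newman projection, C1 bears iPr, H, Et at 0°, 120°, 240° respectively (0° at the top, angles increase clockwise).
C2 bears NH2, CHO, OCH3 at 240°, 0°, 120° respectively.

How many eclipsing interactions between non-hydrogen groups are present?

Non-H eclipsing pairs: iPr(0°)/CHO(0°); Et(240°)/NH2(240°) — 2 interactions.

2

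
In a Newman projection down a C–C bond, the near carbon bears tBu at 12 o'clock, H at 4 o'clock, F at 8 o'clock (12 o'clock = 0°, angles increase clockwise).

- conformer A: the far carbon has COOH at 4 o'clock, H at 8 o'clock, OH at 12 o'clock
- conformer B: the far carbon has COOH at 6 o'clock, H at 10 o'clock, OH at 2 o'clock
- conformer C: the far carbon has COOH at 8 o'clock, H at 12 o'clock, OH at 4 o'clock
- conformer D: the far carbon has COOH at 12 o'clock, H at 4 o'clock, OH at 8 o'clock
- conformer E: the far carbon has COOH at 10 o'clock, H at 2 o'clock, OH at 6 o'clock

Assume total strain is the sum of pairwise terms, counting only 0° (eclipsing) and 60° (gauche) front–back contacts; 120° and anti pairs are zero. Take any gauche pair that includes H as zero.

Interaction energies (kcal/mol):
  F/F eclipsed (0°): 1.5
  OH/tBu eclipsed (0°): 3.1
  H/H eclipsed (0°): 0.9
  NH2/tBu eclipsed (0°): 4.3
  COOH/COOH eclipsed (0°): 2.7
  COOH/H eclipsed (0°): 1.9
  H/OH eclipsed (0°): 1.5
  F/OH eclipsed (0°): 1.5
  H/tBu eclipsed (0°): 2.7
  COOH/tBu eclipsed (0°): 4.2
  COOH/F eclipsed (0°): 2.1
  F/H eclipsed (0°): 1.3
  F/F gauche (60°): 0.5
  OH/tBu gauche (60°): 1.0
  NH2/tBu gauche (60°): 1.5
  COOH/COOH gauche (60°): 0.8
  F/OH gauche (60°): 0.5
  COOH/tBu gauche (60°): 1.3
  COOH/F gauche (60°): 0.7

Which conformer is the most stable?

A (eclipsed): tBu–OH eclipsed, H–COOH eclipsed, F–H eclipsed; 3.1 + 1.9 + 1.3 = 6.3 kcal/mol.
B (staggered): tBu–OH gauche, F–COOH gauche; 1.0 + 0.7 = 1.7 kcal/mol.
C (eclipsed): tBu–H eclipsed, H–OH eclipsed, F–COOH eclipsed; 2.7 + 1.5 + 2.1 = 6.3 kcal/mol.
D (eclipsed): tBu–COOH eclipsed, H–H eclipsed, F–OH eclipsed; 4.2 + 0.9 + 1.5 = 6.6 kcal/mol.
E (staggered): tBu–COOH gauche, F–COOH gauche, F–OH gauche; 1.3 + 0.7 + 0.5 = 2.5 kcal/mol.
B has the lowest total (1.7 kcal/mol).

B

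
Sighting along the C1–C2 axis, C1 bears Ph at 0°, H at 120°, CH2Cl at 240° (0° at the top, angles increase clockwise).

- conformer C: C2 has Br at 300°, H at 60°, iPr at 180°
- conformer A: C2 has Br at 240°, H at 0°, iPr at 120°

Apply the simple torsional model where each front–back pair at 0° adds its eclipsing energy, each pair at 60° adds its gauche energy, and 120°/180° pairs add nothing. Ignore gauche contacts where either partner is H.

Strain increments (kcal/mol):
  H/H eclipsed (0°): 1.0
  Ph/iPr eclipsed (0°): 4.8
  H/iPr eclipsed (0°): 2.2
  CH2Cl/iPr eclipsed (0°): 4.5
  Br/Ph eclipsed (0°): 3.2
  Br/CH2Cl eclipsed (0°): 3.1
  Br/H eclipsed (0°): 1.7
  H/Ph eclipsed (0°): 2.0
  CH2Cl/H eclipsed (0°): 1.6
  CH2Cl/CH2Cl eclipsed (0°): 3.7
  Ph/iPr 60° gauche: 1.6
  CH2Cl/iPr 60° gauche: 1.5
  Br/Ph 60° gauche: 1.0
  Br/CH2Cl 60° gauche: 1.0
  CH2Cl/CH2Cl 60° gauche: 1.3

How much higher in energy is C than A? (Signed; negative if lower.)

C (staggered): Ph(0°)/Br(300°) gauche 1.0; CH2Cl(240°)/Br(300°) gauche 1.0; CH2Cl(240°)/iPr(180°) gauche 1.5 → 3.5 kcal/mol.
A (eclipsed): Ph(0°)/H(0°) eclipsed 2.0; H(120°)/iPr(120°) eclipsed 2.2; CH2Cl(240°)/Br(240°) eclipsed 3.1 → 7.3 kcal/mol.
E(C) − E(A) = 3.5 − 7.3 = -3.8 kcal/mol.

-3.8 kcal/mol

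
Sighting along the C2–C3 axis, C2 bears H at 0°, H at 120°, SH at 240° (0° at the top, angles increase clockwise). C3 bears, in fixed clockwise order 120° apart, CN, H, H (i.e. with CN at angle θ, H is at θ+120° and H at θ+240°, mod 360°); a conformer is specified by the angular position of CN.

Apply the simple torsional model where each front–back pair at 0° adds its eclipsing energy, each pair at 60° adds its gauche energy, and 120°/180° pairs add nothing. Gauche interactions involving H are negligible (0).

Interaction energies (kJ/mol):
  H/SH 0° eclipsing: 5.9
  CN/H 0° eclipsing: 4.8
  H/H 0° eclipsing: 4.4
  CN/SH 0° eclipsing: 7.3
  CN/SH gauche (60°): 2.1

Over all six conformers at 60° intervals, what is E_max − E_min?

CN at 0° (eclipsed): H–CN eclipsed, H–H eclipsed, SH–H eclipsed; 4.8 + 4.4 + 5.9 = 15.1 kJ/mol.
CN at 60° (staggered): no non-H gauche contacts → 0.0 kJ/mol.
CN at 120° (eclipsed): H–H eclipsed, H–CN eclipsed, SH–H eclipsed; 4.4 + 4.8 + 5.9 = 15.1 kJ/mol.
CN at 180° (staggered): SH–CN gauche; 2.1 = 2.1 kJ/mol.
CN at 240° (eclipsed): H–H eclipsed, H–H eclipsed, SH–CN eclipsed; 4.4 + 4.4 + 7.3 = 16.1 kJ/mol.
CN at 300° (staggered): SH–CN gauche; 2.1 = 2.1 kJ/mol.
Max at 240° (16.1 kJ/mol), min at 60° (0.0 kJ/mol); barrier = 16.1 kJ/mol.

16.1 kJ/mol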